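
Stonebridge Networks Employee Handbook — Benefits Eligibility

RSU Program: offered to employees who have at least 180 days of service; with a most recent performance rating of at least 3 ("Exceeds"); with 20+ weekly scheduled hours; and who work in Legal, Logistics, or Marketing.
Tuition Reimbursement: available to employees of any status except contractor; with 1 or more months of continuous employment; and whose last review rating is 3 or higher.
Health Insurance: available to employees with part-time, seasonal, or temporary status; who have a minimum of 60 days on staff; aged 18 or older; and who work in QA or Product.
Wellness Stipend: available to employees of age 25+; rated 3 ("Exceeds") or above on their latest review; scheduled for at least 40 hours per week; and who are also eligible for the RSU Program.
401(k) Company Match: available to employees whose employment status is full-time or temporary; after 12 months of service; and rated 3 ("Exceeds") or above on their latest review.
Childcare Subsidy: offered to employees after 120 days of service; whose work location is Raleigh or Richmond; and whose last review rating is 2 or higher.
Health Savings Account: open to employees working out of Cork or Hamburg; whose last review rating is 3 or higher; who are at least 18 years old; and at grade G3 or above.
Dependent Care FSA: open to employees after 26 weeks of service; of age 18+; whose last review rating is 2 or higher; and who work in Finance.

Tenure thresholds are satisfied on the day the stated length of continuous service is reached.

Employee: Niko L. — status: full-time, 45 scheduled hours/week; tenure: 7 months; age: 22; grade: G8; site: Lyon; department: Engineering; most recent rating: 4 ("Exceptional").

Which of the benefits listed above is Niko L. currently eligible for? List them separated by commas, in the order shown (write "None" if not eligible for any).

Tuition Reimbursement

RSU Program — service 7 months ≥ 180 days ✓; rating 4 ≥ 3 ✓; 45 hrs/wk ≥ 20 ✓; dept Engineering ✗ → not eligible.
Tuition Reimbursement — status full-time ✓ (not excluded); service 7 months ≥ 1 month ✓; rating 4 ≥ 3 ✓ → eligible.
Health Insurance — status full-time ✗ (requires part-time, seasonal, or temporary) → not eligible.
Wellness Stipend — age 22 < 25 ✗ → not eligible.
401(k) Company Match — status full-time ✓; service 7 months < 12 months ✗ → not eligible.
Childcare Subsidy — service 7 months ≥ 120 days ✓; site Lyon ✗ (not Raleigh or Richmond) → not eligible.
Health Savings Account — site Lyon ✗ (not Cork or Hamburg) → not eligible.
Dependent Care FSA — service 7 months ≥ 26 weeks (≈182 days) ✓; age 22 ≥ 18 ✓; rating 4 ≥ 2 ✓; dept Engineering ✗ → not eligible.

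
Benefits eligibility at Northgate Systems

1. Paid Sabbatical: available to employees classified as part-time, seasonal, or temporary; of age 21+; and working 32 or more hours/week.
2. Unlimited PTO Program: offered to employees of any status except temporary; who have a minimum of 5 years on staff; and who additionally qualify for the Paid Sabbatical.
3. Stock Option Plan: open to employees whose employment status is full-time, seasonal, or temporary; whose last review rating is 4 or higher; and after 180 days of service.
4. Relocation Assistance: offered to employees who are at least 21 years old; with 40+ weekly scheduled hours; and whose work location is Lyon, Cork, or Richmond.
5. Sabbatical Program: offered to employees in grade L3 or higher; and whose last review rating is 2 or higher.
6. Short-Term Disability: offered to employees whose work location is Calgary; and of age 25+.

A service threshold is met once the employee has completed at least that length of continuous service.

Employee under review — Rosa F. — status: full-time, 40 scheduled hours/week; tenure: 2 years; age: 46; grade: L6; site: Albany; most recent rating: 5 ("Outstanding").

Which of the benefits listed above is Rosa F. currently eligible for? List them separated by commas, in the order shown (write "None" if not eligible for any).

Stock Option Plan, Sabbatical Program

Paid Sabbatical — status full-time ✗ (requires part-time, seasonal, or temporary) → not eligible.
Unlimited PTO Program — status full-time ✓ (not excluded); service 2 years < 5 years ✗ → not eligible.
Stock Option Plan — status full-time ✓; rating 5 ≥ 4 ✓; service 2 years ≥ 180 days ✓ → eligible.
Relocation Assistance — age 46 ≥ 21 ✓; 40 hrs/wk ≥ 40 ✓; site Albany ✗ (not Lyon, Cork, or Richmond) → not eligible.
Sabbatical Program — grade L6 ≥ L3 ✓; rating 5 ≥ 2 ✓ → eligible.
Short-Term Disability — site Albany ✗ (not Calgary) → not eligible.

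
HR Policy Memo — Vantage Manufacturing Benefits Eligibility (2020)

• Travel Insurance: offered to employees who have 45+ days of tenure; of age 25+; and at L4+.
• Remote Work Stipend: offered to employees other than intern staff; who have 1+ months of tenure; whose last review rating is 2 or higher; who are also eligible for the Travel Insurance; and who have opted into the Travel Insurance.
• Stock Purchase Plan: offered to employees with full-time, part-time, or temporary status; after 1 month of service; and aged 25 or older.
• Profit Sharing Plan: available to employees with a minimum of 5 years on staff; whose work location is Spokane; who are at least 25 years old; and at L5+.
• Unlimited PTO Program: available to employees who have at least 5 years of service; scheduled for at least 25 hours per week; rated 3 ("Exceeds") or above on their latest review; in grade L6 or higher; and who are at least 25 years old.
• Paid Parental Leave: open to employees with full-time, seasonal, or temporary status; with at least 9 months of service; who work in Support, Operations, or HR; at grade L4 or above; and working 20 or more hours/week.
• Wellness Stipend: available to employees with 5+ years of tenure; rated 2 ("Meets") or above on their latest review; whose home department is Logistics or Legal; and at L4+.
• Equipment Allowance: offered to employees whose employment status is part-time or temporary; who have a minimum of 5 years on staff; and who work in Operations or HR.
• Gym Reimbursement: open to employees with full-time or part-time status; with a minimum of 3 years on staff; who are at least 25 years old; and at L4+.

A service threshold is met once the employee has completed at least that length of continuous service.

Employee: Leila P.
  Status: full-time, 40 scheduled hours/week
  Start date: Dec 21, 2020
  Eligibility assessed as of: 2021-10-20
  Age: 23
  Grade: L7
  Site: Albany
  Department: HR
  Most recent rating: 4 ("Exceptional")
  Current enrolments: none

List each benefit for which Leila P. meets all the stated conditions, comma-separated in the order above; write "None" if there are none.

Paid Parental Leave

Service from Dec 21, 2020 to 2021-10-20: 303 days.
Travel Insurance — service 303 days ≥ 45 days ✓; age 23 < 25 ✗ → not eligible.
Remote Work Stipend — status full-time ✓ (not excluded); service 303 days ≥ 1 month (≈30 days) ✓; rating 4 ≥ 2 ✓; not eligible for Travel Insurance ✗ → not eligible.
Stock Purchase Plan — status full-time ✓; service 303 days ≥ 1 month (≈30 days) ✓; age 23 < 25 ✗ → not eligible.
Profit Sharing Plan — service 303 days < 5 years (≈1825 days) ✗ → not eligible.
Unlimited PTO Program — service 303 days < 5 years (≈1825 days) ✗ → not eligible.
Paid Parental Leave — status full-time ✓; service 303 days ≥ 9 months (≈270 days) ✓; dept HR ✓; grade L7 ≥ L4 ✓; 40 hrs/wk ≥ 20 ✓ → eligible.
Wellness Stipend — service 303 days < 5 years (≈1825 days) ✗ → not eligible.
Equipment Allowance — status full-time ✗ (requires part-time or temporary) → not eligible.
Gym Reimbursement — status full-time ✓; service 303 days < 3 years (≈1095 days) ✗ → not eligible.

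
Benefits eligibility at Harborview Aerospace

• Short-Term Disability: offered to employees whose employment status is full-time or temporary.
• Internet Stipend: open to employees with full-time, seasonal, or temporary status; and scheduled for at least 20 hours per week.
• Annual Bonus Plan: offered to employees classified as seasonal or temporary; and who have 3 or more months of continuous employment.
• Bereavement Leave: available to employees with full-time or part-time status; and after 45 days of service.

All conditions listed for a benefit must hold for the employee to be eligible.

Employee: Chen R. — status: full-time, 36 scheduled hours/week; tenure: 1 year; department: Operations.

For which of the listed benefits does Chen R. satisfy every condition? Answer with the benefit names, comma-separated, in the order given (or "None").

Short-Term Disability — status full-time ✓ → eligible.
Internet Stipend — status full-time ✓; 36 hrs/wk ≥ 20 ✓ → eligible.
Annual Bonus Plan — status full-time ✗ (requires seasonal or temporary) → not eligible.
Bereavement Leave — status full-time ✓; service 1 year ≥ 45 days ✓ → eligible.

Short-Term Disability, Internet Stipend, Bereavement Leave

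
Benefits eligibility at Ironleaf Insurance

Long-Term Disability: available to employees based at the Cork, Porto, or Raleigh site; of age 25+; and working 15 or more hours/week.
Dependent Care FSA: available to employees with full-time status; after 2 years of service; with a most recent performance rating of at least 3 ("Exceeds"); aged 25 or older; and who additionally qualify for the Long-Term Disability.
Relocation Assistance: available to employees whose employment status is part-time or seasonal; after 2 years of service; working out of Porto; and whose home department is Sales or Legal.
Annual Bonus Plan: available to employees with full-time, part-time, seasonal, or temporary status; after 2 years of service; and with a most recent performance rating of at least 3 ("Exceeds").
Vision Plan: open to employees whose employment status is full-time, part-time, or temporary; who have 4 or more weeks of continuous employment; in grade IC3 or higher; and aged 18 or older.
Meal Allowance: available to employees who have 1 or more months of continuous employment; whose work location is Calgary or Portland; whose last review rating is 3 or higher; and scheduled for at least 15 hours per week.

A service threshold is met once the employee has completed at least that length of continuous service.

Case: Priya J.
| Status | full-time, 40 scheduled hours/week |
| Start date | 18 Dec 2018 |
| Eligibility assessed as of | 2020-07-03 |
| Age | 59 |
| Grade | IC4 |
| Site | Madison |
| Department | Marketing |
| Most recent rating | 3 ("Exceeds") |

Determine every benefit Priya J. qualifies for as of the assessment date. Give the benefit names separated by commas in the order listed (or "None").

Service from 18 Dec 2018 to 2020-07-03: 563 days.
Long-Term Disability — site Madison ✗ (not Cork, Porto, or Raleigh) → not eligible.
Dependent Care FSA — status full-time ✓; service 563 days < 2 years (≈730 days) ✗ → not eligible.
Relocation Assistance — status full-time ✗ (requires part-time or seasonal) → not eligible.
Annual Bonus Plan — status full-time ✓; service 563 days < 2 years (≈730 days) ✗ → not eligible.
Vision Plan — status full-time ✓; service 563 days ≥ 4 weeks (≈28 days) ✓; grade IC4 ≥ IC3 ✓; age 59 ≥ 18 ✓ → eligible.
Meal Allowance — service 563 days ≥ 1 month (≈30 days) ✓; site Madison ✗ (not Calgary or Portland) → not eligible.

Vision Plan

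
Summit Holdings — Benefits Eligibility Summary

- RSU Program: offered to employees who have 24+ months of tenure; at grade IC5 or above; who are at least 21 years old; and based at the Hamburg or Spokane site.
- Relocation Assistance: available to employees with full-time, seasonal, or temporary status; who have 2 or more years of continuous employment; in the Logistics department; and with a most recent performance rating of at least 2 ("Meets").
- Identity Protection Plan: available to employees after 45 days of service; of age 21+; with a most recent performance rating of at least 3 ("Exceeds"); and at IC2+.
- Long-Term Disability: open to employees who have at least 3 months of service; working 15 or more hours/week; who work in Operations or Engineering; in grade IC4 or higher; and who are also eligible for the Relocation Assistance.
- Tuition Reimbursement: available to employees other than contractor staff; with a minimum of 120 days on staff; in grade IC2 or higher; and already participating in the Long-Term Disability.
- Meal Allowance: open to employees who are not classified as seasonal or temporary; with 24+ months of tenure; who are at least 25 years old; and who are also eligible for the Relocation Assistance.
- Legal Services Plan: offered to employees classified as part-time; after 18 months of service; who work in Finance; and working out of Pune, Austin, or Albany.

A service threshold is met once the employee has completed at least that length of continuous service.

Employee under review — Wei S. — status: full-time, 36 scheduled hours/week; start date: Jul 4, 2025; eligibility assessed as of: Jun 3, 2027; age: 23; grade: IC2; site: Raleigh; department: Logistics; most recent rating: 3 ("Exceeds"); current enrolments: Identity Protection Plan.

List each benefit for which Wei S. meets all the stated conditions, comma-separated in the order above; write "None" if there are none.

Service from Jul 4, 2025 to Jun 3, 2027: 699 days.
RSU Program — service 699 days < 24 months (≈720 days) ✗ → not eligible.
Relocation Assistance — status full-time ✓; service 699 days < 2 years (≈730 days) ✗ → not eligible.
Identity Protection Plan — service 699 days ≥ 45 days ✓; age 23 ≥ 21 ✓; rating 3 ≥ 3 ✓; grade IC2 ≥ IC2 ✓ → eligible.
Long-Term Disability — service 699 days ≥ 3 months (≈90 days) ✓; 36 hrs/wk ≥ 15 ✓; dept Logistics ✗ → not eligible.
Tuition Reimbursement — status full-time ✓ (not excluded); service 699 days ≥ 120 days ✓; grade IC2 ≥ IC2 ✓; not enrolled in Long-Term Disability ✗ → not eligible.
Meal Allowance — status full-time ✓ (not excluded); service 699 days < 24 months (≈720 days) ✗ → not eligible.
Legal Services Plan — status full-time ✗ (requires part-time) → not eligible.

Identity Protection Plan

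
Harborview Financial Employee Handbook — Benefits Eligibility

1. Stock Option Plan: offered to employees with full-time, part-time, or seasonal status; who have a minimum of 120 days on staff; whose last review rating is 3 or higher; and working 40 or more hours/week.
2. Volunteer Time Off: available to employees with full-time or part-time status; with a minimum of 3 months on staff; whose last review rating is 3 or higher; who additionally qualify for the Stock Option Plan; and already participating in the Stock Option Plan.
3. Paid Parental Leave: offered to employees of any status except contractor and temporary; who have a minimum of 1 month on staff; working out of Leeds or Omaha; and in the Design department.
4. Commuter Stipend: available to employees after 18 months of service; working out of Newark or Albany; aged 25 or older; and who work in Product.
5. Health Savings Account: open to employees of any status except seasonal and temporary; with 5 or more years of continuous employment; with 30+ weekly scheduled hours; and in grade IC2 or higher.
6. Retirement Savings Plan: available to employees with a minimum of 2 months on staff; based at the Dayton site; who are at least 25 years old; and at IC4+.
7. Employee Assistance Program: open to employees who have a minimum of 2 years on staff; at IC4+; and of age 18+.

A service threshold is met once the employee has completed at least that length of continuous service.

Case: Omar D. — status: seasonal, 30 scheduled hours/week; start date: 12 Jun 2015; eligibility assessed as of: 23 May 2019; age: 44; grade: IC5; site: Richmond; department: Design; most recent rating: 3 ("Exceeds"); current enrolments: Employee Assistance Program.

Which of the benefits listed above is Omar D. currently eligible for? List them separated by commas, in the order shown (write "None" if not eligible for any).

Employee Assistance Program

Service from 12 Jun 2015 to 23 May 2019: 1441 days.
Stock Option Plan — status seasonal ✓; service 1441 days ≥ 120 days ✓; rating 3 ≥ 3 ✓; 30 hrs/wk < 40 ✗ → not eligible.
Volunteer Time Off — status seasonal ✗ (requires full-time or part-time) → not eligible.
Paid Parental Leave — status seasonal ✓ (not excluded); service 1441 days ≥ 1 month (≈30 days) ✓; site Richmond ✗ (not Leeds or Omaha) → not eligible.
Commuter Stipend — service 1441 days ≥ 18 months (≈540 days) ✓; site Richmond ✗ (not Newark or Albany) → not eligible.
Health Savings Account — status seasonal ✗ (excluded) → not eligible.
Retirement Savings Plan — service 1441 days ≥ 2 months (≈60 days) ✓; site Richmond ✗ (not Dayton) → not eligible.
Employee Assistance Program — service 1441 days ≥ 2 years (≈730 days) ✓; grade IC5 ≥ IC4 ✓; age 44 ≥ 18 ✓ → eligible.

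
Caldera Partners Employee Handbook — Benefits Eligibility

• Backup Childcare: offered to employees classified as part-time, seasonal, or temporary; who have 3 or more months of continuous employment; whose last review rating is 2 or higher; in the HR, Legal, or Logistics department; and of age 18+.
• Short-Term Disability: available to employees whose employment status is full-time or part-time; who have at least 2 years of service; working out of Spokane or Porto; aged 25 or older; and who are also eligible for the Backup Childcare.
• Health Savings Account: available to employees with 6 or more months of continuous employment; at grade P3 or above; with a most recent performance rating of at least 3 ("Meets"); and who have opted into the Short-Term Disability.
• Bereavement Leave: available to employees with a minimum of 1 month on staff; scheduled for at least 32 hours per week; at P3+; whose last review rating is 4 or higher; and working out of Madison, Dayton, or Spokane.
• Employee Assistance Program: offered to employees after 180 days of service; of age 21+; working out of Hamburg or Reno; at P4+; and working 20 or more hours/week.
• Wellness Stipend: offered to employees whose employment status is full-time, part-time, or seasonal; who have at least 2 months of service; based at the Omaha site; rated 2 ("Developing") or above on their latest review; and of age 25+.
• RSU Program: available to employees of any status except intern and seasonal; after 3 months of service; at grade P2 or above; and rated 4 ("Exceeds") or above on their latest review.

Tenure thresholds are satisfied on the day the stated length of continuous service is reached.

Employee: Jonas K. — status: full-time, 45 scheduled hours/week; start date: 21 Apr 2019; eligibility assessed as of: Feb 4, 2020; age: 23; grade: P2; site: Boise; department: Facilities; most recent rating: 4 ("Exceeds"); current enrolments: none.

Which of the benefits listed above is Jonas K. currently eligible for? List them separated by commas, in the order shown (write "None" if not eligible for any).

Service from 21 Apr 2019 to Feb 4, 2020: 289 days.
Backup Childcare — status full-time ✗ (requires part-time, seasonal, or temporary) → not eligible.
Short-Term Disability — status full-time ✓; service 289 days < 2 years (≈730 days) ✗ → not eligible.
Health Savings Account — service 289 days ≥ 6 months (≈180 days) ✓; grade P2 < P3 ✗ → not eligible.
Bereavement Leave — service 289 days ≥ 1 month (≈30 days) ✓; 45 hrs/wk ≥ 32 ✓; grade P2 < P3 ✗ → not eligible.
Employee Assistance Program — service 289 days ≥ 180 days ✓; age 23 ≥ 21 ✓; site Boise ✗ (not Hamburg or Reno) → not eligible.
Wellness Stipend — status full-time ✓; service 289 days ≥ 2 months (≈60 days) ✓; site Boise ✗ (not Omaha) → not eligible.
RSU Program — status full-time ✓ (not excluded); service 289 days ≥ 3 months (≈90 days) ✓; grade P2 ≥ P2 ✓; rating 4 ≥ 4 ✓ → eligible.

RSU Program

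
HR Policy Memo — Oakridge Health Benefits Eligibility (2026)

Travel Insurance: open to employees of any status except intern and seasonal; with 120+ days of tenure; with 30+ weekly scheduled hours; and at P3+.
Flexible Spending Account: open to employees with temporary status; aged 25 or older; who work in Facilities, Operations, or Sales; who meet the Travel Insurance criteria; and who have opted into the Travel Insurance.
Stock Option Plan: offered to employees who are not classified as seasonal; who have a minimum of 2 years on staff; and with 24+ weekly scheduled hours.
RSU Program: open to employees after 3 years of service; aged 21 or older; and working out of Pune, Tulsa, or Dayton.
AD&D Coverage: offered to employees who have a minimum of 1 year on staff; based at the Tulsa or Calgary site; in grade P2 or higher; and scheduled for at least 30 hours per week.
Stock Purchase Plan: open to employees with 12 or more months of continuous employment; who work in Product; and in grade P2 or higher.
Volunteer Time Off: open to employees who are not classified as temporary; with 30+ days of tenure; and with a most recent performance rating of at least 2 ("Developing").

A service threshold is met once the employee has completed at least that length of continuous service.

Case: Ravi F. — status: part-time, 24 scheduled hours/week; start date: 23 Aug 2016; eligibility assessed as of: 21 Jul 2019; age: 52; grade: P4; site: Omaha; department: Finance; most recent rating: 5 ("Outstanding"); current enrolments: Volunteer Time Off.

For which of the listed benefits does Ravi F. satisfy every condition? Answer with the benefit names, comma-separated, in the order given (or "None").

Stock Option Plan, Volunteer Time Off

Service from 23 Aug 2016 to 21 Jul 2019: 1062 days.
Travel Insurance — status part-time ✓ (not excluded); service 1062 days ≥ 120 days ✓; 24 hrs/wk < 30 ✗ → not eligible.
Flexible Spending Account — status part-time ✗ (requires temporary) → not eligible.
Stock Option Plan — status part-time ✓ (not excluded); service 1062 days ≥ 2 years (≈730 days) ✓; 24 hrs/wk ≥ 24 ✓ → eligible.
RSU Program — service 1062 days < 3 years (≈1095 days) ✗ → not eligible.
AD&D Coverage — service 1062 days ≥ 1 year (≈365 days) ✓; site Omaha ✗ (not Tulsa or Calgary) → not eligible.
Stock Purchase Plan — service 1062 days ≥ 12 months (≈360 days) ✓; dept Finance ✗ → not eligible.
Volunteer Time Off — status part-time ✓ (not excluded); service 1062 days ≥ 30 days ✓; rating 5 ≥ 2 ✓ → eligible.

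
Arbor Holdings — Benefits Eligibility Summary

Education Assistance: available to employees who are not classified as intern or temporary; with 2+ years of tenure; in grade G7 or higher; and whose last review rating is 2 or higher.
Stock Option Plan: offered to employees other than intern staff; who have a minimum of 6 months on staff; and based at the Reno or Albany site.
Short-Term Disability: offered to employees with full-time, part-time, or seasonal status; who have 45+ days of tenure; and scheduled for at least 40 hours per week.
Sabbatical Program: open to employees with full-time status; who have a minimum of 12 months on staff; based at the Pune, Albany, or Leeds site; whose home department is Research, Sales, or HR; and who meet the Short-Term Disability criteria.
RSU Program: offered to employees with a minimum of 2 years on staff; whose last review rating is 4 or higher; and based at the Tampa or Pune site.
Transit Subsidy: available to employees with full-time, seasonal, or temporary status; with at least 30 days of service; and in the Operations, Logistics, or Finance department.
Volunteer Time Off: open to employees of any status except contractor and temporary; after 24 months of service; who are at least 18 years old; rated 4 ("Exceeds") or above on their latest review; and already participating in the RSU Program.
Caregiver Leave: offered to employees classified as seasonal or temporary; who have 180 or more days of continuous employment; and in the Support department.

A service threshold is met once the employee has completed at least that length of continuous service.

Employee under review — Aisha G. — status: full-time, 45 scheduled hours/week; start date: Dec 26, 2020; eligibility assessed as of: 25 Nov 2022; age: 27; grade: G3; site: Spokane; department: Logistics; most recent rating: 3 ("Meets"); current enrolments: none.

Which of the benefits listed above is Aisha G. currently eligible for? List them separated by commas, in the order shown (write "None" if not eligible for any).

Service from Dec 26, 2020 to 25 Nov 2022: 699 days.
Education Assistance — status full-time ✓ (not excluded); service 699 days < 2 years (≈730 days) ✗ → not eligible.
Stock Option Plan — status full-time ✓ (not excluded); service 699 days ≥ 6 months (≈180 days) ✓; site Spokane ✗ (not Reno or Albany) → not eligible.
Short-Term Disability — status full-time ✓; service 699 days ≥ 45 days ✓; 45 hrs/wk ≥ 40 ✓ → eligible.
Sabbatical Program — status full-time ✓; service 699 days ≥ 12 months (≈360 days) ✓; site Spokane ✗ (not Pune, Albany, or Leeds) → not eligible.
RSU Program — service 699 days < 2 years (≈730 days) ✗ → not eligible.
Transit Subsidy — status full-time ✓; service 699 days ≥ 30 days ✓; dept Logistics ✓ → eligible.
Volunteer Time Off — status full-time ✓ (not excluded); service 699 days < 24 months (≈720 days) ✗ → not eligible.
Caregiver Leave — status full-time ✗ (requires seasonal or temporary) → not eligible.

Short-Term Disability, Transit Subsidy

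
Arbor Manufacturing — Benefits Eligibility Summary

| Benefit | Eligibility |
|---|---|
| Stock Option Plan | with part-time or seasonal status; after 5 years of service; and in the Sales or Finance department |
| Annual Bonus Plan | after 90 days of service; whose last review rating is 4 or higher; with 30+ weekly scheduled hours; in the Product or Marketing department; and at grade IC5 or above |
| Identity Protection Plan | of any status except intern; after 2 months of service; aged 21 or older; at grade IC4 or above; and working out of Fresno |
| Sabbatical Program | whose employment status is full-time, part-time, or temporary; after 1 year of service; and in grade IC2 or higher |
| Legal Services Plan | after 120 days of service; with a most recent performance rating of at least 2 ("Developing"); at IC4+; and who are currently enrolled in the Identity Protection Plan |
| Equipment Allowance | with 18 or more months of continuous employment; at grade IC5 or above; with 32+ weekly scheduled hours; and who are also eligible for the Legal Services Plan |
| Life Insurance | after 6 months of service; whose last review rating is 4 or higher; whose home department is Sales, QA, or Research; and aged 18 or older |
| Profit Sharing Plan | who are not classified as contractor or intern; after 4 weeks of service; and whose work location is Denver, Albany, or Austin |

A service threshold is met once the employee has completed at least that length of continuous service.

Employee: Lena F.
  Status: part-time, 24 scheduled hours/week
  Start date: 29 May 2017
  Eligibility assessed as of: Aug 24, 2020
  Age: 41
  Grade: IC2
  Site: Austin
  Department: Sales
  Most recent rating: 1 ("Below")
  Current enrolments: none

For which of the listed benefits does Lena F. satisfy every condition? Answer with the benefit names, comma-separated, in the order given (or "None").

Service from 29 May 2017 to Aug 24, 2020: 1183 days.
Stock Option Plan — status part-time ✓; service 1183 days < 5 years (≈1825 days) ✗ → not eligible.
Annual Bonus Plan — service 1183 days ≥ 90 days ✓; rating 1 < 4 ✗ → not eligible.
Identity Protection Plan — status part-time ✓ (not excluded); service 1183 days ≥ 2 months (≈60 days) ✓; age 41 ≥ 21 ✓; grade IC2 < IC4 ✗ → not eligible.
Sabbatical Program — status part-time ✓; service 1183 days ≥ 1 year (≈365 days) ✓; grade IC2 ≥ IC2 ✓ → eligible.
Legal Services Plan — service 1183 days ≥ 120 days ✓; rating 1 < 2 ✗ → not eligible.
Equipment Allowance — service 1183 days ≥ 18 months (≈540 days) ✓; grade IC2 < IC5 ✗ → not eligible.
Life Insurance — service 1183 days ≥ 6 months (≈180 days) ✓; rating 1 < 4 ✗ → not eligible.
Profit Sharing Plan — status part-time ✓ (not excluded); service 1183 days ≥ 4 weeks (≈28 days) ✓; site Austin ✓ → eligible.

Sabbatical Program, Profit Sharing Plan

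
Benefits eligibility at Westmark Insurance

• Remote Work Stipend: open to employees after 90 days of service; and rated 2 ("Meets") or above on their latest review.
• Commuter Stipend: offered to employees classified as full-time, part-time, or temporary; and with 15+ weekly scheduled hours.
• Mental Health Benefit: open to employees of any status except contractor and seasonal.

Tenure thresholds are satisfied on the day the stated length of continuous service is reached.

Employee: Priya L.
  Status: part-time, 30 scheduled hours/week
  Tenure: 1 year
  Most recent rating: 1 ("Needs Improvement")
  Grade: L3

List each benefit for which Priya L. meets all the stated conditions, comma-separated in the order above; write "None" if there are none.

Commuter Stipend, Mental Health Benefit

Remote Work Stipend — service 1 year ≥ 90 days ✓; rating 1 < 2 ✗ → not eligible.
Commuter Stipend — status part-time ✓; 30 hrs/wk ≥ 15 ✓ → eligible.
Mental Health Benefit — status part-time ✓ (not excluded) → eligible.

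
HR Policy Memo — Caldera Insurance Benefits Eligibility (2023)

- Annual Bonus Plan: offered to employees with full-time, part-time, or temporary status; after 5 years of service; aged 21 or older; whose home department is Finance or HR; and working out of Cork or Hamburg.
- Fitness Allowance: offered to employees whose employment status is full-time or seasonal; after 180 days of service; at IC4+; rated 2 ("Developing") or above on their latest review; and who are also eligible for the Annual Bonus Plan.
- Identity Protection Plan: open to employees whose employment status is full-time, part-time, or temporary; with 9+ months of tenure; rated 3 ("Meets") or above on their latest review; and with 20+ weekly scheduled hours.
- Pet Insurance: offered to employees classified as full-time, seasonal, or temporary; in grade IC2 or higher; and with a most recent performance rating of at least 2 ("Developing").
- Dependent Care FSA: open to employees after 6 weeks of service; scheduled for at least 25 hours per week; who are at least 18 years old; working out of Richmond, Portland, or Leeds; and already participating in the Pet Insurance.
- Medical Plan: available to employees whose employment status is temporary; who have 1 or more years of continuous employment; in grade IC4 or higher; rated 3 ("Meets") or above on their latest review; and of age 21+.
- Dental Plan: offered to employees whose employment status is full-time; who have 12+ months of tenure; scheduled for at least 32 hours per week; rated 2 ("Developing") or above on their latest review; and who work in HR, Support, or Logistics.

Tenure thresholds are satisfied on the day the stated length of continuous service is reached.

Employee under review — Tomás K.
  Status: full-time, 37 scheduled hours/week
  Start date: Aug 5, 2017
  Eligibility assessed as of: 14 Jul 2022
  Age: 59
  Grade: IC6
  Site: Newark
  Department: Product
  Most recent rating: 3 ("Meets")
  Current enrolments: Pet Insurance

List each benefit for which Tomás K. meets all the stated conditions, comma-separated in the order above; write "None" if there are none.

Service from Aug 5, 2017 to 14 Jul 2022: 1804 days.
Annual Bonus Plan — status full-time ✓; service 1804 days < 5 years (≈1825 days) ✗ → not eligible.
Fitness Allowance — status full-time ✓; service 1804 days ≥ 180 days ✓; grade IC6 ≥ IC4 ✓; rating 3 ≥ 2 ✓; not eligible for Annual Bonus Plan ✗ → not eligible.
Identity Protection Plan — status full-time ✓; service 1804 days ≥ 9 months (≈270 days) ✓; rating 3 ≥ 3 ✓; 37 hrs/wk ≥ 20 ✓ → eligible.
Pet Insurance — status full-time ✓; grade IC6 ≥ IC2 ✓; rating 3 ≥ 2 ✓ → eligible.
Dependent Care FSA — service 1804 days ≥ 6 weeks (≈42 days) ✓; 37 hrs/wk ≥ 25 ✓; age 59 ≥ 18 ✓; site Newark ✗ (not Richmond, Portland, or Leeds) → not eligible.
Medical Plan — status full-time ✗ (requires temporary) → not eligible.
Dental Plan — status full-time ✓; service 1804 days ≥ 12 months (≈360 days) ✓; 37 hrs/wk ≥ 32 ✓; rating 3 ≥ 2 ✓; dept Product ✗ → not eligible.

Identity Protection Plan, Pet Insurance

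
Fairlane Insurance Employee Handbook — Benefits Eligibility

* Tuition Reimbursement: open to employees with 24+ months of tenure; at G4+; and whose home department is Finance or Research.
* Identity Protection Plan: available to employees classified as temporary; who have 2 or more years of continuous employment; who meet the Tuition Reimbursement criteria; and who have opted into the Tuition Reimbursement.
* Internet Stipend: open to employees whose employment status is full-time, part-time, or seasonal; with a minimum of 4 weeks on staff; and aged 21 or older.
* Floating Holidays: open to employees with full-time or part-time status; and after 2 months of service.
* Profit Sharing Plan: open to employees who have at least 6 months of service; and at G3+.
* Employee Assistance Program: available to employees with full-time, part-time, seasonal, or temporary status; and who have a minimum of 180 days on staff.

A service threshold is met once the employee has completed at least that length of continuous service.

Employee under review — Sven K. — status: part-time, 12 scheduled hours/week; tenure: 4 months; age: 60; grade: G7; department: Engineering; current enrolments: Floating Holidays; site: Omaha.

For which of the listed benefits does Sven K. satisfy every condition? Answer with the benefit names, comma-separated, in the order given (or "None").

Internet Stipend, Floating Holidays

Tuition Reimbursement — service 4 months < 24 months ✗ → not eligible.
Identity Protection Plan — status part-time ✗ (requires temporary) → not eligible.
Internet Stipend — status part-time ✓; service 4 months ≥ 4 weeks (≈28 days) ✓; age 60 ≥ 21 ✓ → eligible.
Floating Holidays — status part-time ✓; service 4 months ≥ 2 months ✓ → eligible.
Profit Sharing Plan — service 4 months < 6 months ✗ → not eligible.
Employee Assistance Program — status part-time ✓; service 4 months < 180 days ✗ → not eligible.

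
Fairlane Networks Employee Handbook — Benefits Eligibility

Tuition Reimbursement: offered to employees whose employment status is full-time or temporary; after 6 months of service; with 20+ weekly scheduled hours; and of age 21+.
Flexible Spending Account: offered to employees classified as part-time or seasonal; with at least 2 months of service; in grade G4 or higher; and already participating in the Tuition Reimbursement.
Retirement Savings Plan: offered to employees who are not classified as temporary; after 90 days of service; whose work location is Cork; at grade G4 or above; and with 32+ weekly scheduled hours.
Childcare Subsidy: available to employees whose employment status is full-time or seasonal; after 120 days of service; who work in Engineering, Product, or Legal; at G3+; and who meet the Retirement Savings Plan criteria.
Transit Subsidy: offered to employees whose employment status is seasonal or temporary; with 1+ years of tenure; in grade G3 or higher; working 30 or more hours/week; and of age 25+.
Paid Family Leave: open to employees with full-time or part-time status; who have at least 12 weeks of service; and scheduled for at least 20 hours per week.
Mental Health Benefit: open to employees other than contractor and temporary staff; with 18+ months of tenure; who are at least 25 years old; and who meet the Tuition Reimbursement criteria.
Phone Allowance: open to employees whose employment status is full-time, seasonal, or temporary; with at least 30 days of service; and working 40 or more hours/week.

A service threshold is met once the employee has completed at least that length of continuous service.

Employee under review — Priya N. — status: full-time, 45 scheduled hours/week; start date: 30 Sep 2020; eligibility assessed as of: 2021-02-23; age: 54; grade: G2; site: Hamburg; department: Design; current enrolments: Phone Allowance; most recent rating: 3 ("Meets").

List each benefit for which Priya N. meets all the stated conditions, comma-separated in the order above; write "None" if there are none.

Paid Family Leave, Phone Allowance

Service from 30 Sep 2020 to 2021-02-23: 146 days.
Tuition Reimbursement — status full-time ✓; service 146 days < 6 months (≈180 days) ✗ → not eligible.
Flexible Spending Account — status full-time ✗ (requires part-time or seasonal) → not eligible.
Retirement Savings Plan — status full-time ✓ (not excluded); service 146 days ≥ 90 days ✓; site Hamburg ✗ (not Cork) → not eligible.
Childcare Subsidy — status full-time ✓; service 146 days ≥ 120 days ✓; dept Design ✗ → not eligible.
Transit Subsidy — status full-time ✗ (requires seasonal or temporary) → not eligible.
Paid Family Leave — status full-time ✓; service 146 days ≥ 12 weeks (≈84 days) ✓; 45 hrs/wk ≥ 20 ✓ → eligible.
Mental Health Benefit — status full-time ✓ (not excluded); service 146 days < 18 months (≈540 days) ✗ → not eligible.
Phone Allowance — status full-time ✓; service 146 days ≥ 30 days ✓; 45 hrs/wk ≥ 40 ✓ → eligible.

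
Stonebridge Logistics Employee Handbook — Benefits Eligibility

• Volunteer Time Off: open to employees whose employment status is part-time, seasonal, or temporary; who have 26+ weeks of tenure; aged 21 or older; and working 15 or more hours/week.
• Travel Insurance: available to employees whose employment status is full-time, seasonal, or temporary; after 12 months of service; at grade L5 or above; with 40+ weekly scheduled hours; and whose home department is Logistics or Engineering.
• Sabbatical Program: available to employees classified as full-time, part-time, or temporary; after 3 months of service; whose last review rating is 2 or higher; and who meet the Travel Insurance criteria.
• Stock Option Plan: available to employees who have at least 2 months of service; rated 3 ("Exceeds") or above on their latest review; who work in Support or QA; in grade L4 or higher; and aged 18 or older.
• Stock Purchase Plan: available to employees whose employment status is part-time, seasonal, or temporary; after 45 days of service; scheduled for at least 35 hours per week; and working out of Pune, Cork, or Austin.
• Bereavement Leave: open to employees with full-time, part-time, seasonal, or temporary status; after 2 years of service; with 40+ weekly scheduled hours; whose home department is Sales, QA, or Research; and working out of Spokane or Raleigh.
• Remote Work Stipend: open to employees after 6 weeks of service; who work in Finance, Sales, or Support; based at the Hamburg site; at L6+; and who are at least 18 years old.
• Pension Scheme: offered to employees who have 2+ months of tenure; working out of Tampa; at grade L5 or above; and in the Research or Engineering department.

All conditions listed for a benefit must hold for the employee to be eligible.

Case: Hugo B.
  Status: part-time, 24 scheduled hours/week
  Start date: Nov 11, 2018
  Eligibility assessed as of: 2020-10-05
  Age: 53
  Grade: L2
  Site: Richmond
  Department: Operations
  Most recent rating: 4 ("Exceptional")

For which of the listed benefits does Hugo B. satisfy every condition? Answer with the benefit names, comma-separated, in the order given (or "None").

Service from Nov 11, 2018 to 2020-10-05: 694 days.
Volunteer Time Off — status part-time ✓; service 694 days ≥ 26 weeks (≈182 days) ✓; age 53 ≥ 21 ✓; 24 hrs/wk ≥ 15 ✓ → eligible.
Travel Insurance — status part-time ✗ (requires full-time, seasonal, or temporary) → not eligible.
Sabbatical Program — status part-time ✓; service 694 days ≥ 3 months (≈90 days) ✓; rating 4 ≥ 2 ✓; not eligible for Travel Insurance ✗ → not eligible.
Stock Option Plan — service 694 days ≥ 2 months (≈60 days) ✓; rating 4 ≥ 3 ✓; dept Operations ✗ → not eligible.
Stock Purchase Plan — status part-time ✓; service 694 days ≥ 45 days ✓; 24 hrs/wk < 35 ✗ → not eligible.
Bereavement Leave — status part-time ✓; service 694 days < 2 years (≈730 days) ✗ → not eligible.
Remote Work Stipend — service 694 days ≥ 6 weeks (≈42 days) ✓; dept Operations ✗ → not eligible.
Pension Scheme — service 694 days ≥ 2 months (≈60 days) ✓; site Richmond ✗ (not Tampa) → not eligible.

Volunteer Time Off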